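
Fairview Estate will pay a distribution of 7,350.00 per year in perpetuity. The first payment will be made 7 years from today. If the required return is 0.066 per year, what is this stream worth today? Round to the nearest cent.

75892.73

Value at end of year 6: C / r = 7,350.00 / 0.066 = 111,363.6364
Discount to today: PV = 111,363.6364 / (1 + 0.066)^6 = 111,363.6364 / 1.467382 = 75,892.73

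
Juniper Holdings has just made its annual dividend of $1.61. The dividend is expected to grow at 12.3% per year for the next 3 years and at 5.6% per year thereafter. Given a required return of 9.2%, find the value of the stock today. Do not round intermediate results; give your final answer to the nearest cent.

D_1 = 1.80803
D_2 = 2.03042
D_3 = 2.28016
Terminal value at year 3: TV = D_3×(1+g_2)/(r−g_2) = 2.40785/0.036 = 66.88467
P_0 = D_1/(1+r)^1 + D_2/(1+r)^2 + D_3/(1+r)^3 + TV/(1+r)^3
    = 1.65571 + 1.70271 + 1.75104 + 51.36398 = 56.47344

$56.47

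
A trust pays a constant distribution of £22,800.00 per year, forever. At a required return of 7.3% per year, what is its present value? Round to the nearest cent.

£312328.77

Level perpetuity: PV = C / r = £22,800.00 / 0.073 = £312,328.77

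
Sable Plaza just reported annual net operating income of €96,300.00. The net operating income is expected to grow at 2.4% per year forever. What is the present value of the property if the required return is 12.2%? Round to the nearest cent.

€1006236.73

D₁ = D₀ × (1 + g) = €96,300.00 × 1.024 = €98,611.2000
Growing perpetuity: P = D₁ / (r − g) = €98,611.2000 / (0.122 − 0.024) = €1,006,236.73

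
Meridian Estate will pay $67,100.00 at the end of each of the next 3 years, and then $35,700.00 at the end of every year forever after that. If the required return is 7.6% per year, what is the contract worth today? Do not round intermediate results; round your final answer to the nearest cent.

$551245.32

PV of 3-year annuity: $67,100.00 × [1 − (1+0.076)^−3] / 0.076 = 174178.93858
Perpetuity value at year 3: $35,700.00 / 0.076 = 469736.84211
PV of perpetuity: 469736.84211 / (1+0.076)^3 = 377066.37851
Total PV = 174178.93858 + 377066.37851 = 551245.31709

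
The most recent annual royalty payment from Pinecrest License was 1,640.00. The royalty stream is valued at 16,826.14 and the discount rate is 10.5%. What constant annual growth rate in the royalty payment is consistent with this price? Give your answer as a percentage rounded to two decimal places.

0.69%

P = D₀(1+g)/(r−g) ⇒ P(r−g) = D₀(1+g) ⇒ g(P+D₀) = P·r − D₀
g = (P·r − D₀)/(P + D₀) = (16,826.14×0.105 − 1,640.00) / (16,826.14 + 1,640.00) = 0.006864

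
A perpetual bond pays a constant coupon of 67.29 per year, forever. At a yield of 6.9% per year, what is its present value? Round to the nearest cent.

Level perpetuity: PV = C / r = 67.29 / 0.069 = 975.22

975.22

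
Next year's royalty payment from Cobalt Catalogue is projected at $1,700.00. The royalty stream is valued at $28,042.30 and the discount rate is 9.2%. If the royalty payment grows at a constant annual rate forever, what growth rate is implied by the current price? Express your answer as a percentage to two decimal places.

P = D₁/(r−g) ⇒ g = r − D₁/P = 0.092 − $1,700.00/$28,042.30 = 0.031377

3.14%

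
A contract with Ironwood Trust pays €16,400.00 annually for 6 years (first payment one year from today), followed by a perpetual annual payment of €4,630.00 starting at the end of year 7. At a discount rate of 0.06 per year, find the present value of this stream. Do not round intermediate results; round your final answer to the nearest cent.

€135043.57

PV of 6-year annuity: €16,400.00 × [1 − (1+0.06)^−6] / 0.06 = 80644.11895
Perpetuity value at year 6: €4,630.00 / 0.06 = 77166.66667
PV of perpetuity: 77166.66667 / (1+0.06)^6 = 54399.45504
Total PV = 80644.11895 + 54399.45504 = 135043.57398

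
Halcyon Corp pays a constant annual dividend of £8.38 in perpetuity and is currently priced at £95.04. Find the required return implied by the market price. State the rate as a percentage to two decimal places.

P = C/r ⇒ r = C/P = £8.38/£95.04 = 0.088173

8.82%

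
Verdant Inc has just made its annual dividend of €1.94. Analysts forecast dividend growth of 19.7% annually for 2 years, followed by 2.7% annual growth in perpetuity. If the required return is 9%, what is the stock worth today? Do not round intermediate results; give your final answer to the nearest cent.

D_1 = 2.32218
D_2 = 2.77965
Terminal value at year 2: TV = D_2×(1+g_2)/(r−g_2) = 2.85470/0.063 = 45.31270
P_0 = D_1/(1+r)^1 + D_2/(1+r)^2 + TV/(1+r)^2
    = 2.13044 + 2.33958 + 38.13879 = 42.60881

€42.61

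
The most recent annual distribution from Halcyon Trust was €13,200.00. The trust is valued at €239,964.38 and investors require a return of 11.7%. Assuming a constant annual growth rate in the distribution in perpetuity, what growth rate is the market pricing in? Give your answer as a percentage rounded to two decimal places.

P = D₀(1+g)/(r−g) ⇒ P(r−g) = D₀(1+g) ⇒ g(P+D₀) = P·r − D₀
g = (P·r − D₀)/(P + D₀) = (€239,964.38×0.117 − €13,200.00) / (€239,964.38 + €13,200.00) = 0.058760

5.88%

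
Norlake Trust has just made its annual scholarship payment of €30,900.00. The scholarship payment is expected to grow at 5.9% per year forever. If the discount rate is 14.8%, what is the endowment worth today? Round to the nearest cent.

D₁ = D₀ × (1 + g) = €30,900.00 × 1.059 = €32,723.1000
Growing perpetuity: P = D₁ / (r − g) = €32,723.1000 / (0.148 − 0.059) = €367,675.28

€367675.28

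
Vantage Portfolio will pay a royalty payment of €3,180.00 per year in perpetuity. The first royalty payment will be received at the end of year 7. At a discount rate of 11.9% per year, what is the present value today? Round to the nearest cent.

€13611.30

Value at end of year 6: C / r = €3,180.00 / 0.119 = €26,722.6891
Discount to today: PV = €26,722.6891 / (1 + 0.119)^6 = €26,722.6891 / 1.963272 = €13,611.30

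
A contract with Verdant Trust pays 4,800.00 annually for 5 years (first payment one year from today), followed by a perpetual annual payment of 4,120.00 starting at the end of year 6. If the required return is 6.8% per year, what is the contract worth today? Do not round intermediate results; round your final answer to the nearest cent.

PV of 5-year annuity: 4,800.00 × [1 − (1+0.068)^−5] / 0.068 = 19786.79080
Perpetuity value at year 5: 4,120.00 / 0.068 = 60588.23529
PV of perpetuity: 60588.23529 / (1+0.068)^5 = 43604.57319
Total PV = 19786.79080 + 43604.57319 = 63391.36399

63391.36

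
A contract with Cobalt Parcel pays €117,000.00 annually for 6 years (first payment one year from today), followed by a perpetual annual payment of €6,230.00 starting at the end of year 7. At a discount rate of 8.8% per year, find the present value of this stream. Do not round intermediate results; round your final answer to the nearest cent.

€570677.68

PV of 6-year annuity: €117,000.00 × [1 − (1+0.088)^−6] / 0.088 = 527996.93295
Perpetuity value at year 6: €6,230.00 / 0.088 = 70795.45455
PV of perpetuity: 70795.45455 / (1+0.088)^6 = 42680.74606
Total PV = 527996.93295 + 42680.74606 = 570677.67902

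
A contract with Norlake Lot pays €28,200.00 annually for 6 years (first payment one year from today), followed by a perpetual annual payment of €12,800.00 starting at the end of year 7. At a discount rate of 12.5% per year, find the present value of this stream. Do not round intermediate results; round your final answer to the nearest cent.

PV of 6-year annuity: €28,200.00 × [1 − (1+0.125)^−6] / 0.125 = 114318.24643
Perpetuity value at year 6: €12,800.00 / 0.125 = 102400.00000
PV of perpetuity: 102400.00000 / (1+0.125)^6 = 50510.86687
Total PV = 114318.24643 + 50510.86687 = 164829.11330

€164829.11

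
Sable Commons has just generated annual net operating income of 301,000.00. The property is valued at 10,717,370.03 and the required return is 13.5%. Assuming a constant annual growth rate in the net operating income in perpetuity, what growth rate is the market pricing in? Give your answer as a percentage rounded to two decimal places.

P = D₀(1+g)/(r−g) ⇒ P(r−g) = D₀(1+g) ⇒ g(P+D₀) = P·r − D₀
g = (P·r − D₀)/(P + D₀) = (10,717,370.03×0.135 − 301,000.00) / (10,717,370.03 + 301,000.00) = 0.103994

10.40%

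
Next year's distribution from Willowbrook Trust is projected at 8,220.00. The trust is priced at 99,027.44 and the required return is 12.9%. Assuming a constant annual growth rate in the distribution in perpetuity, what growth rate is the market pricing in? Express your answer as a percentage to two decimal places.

P = D₁/(r−g) ⇒ g = r − D₁/P = 0.129 − 8,220.00/99,027.44 = 0.045993

4.60%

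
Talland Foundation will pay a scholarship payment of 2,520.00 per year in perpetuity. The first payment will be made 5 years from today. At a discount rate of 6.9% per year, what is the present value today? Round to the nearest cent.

27966.66

Value at end of year 4: C / r = 2,520.00 / 0.069 = 36,521.7391
Discount to today: PV = 36,521.7391 / (1 + 0.069)^4 = 36,521.7391 / 1.305903 = 27,966.66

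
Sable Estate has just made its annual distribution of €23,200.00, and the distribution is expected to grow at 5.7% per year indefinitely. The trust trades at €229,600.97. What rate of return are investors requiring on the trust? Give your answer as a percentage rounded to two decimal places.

16.38%

D₁ = €23,200.00 × 1.057 = €24,522.4000
P = D₁/(r − g) ⇒ r = D₁/P + g = €24,522.4000/€229,600.97 + 0.057 = 0.106804 + 0.057 = 0.163804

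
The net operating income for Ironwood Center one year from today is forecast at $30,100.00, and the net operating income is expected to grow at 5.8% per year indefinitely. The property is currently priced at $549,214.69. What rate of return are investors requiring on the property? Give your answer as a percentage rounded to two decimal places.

P = D₁/(r − g) ⇒ r = D₁/P + g = $30,100.0000/$549,214.69 + 0.058 = 0.054806 + 0.058 = 0.112806

11.28%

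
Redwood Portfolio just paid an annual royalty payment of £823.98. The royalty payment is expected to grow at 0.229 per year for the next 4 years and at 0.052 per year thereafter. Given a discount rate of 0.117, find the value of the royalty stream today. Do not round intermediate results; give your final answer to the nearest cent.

D_1 = 1012.67142
D_2 = 1244.57318
D_3 = 1529.58043
D_4 = 1879.85435
Terminal value at year 4: TV = D_4×(1+g_2)/(r−g_2) = 1977.60678/0.065 = 30424.71965
P_0 = D_1/(1+r)^1 + D_2/(1+r)^2 + D_3/(1+r)^3 + D_4/(1+r)^4 + TV/(1+r)^4
    = 906.59930 + 997.50272 + 1097.52090 + 1207.56776 + 19544.01974 = 23753.21043

£23753.21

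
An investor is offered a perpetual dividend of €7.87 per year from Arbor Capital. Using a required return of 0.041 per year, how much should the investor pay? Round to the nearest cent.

Level perpetuity: PV = C / r = €7.87 / 0.041 = €191.95

€191.95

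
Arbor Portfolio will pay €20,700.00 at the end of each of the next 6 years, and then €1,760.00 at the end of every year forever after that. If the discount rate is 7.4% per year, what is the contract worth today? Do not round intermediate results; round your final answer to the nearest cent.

PV of 6-year annuity: €20,700.00 × [1 − (1+0.074)^−6] / 0.074 = 97460.67657
Perpetuity value at year 6: €1,760.00 / 0.074 = 23783.78378
PV of perpetuity: 23783.78378 / (1+0.074)^6 = 15497.27215
Total PV = 97460.67657 + 15497.27215 = 112957.94872

€112957.95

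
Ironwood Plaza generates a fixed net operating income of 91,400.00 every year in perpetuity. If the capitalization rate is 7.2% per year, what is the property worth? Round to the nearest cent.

Level perpetuity: PV = C / r = 91,400.00 / 0.072 = 1,269,444.44

1269444.44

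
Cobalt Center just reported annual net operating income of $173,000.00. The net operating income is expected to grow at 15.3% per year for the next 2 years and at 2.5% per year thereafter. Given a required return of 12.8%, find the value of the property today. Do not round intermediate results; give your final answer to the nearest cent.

D_1 = 199469.00000
D_2 = 229987.75700
Terminal value at year 2: TV = D_2×(1+g_2)/(r−g_2) = 235737.45093/0.103 = 2288713.11578
P_0 = D_1/(1+r)^1 + D_2/(1+r)^2 + TV/(1+r)^2
    = 176834.21986 + 180753.41799 + 1798759.74217 = 2156347.38002

$2156347.38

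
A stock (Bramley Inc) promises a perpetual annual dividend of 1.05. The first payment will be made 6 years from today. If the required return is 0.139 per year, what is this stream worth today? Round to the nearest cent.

3.94

Value at end of year 5: C / r = 1.05 / 0.139 = 7.5540
Discount to today: PV = 7.5540 / (1 + 0.139)^5 = 7.5540 / 1.916985 = 3.94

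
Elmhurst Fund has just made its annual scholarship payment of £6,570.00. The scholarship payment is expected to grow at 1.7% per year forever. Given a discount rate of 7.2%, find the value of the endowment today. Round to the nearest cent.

£121485.27

D₁ = D₀ × (1 + g) = £6,570.00 × 1.017 = £6,681.6900
Growing perpetuity: P = D₁ / (r − g) = £6,681.6900 / (0.072 − 0.017) = £121,485.27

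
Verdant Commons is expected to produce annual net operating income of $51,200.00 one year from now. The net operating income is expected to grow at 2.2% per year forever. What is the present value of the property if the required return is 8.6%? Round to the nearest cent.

$800000.00

Growing perpetuity: P = D₁ / (r − g) = $51,200.0000 / (0.086 − 0.022) = $800,000.00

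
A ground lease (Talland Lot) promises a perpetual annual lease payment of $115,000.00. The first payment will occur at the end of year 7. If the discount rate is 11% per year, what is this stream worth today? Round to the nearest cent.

$558942.69

Value at end of year 6: C / r = $115,000.00 / 0.11 = $1,045,454.5455
Discount to today: PV = $1,045,454.5455 / (1 + 0.11)^6 = $1,045,454.5455 / 1.870415 = $558,942.69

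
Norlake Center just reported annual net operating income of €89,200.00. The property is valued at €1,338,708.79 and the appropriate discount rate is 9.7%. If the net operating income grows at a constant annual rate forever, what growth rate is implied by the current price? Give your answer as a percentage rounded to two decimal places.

2.85%

P = D₀(1+g)/(r−g) ⇒ P(r−g) = D₀(1+g) ⇒ g(P+D₀) = P·r − D₀
g = (P·r − D₀)/(P + D₀) = (€1,338,708.79×0.097 − €89,200.00) / (€1,338,708.79 + €89,200.00) = 0.028472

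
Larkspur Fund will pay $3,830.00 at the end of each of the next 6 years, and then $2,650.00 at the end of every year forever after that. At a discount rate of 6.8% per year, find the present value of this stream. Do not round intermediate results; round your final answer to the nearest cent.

PV of 6-year annuity: $3,830.00 × [1 − (1+0.068)^−6] / 0.068 = 18369.11064
Perpetuity value at year 6: $2,650.00 / 0.068 = 38970.58824
PV of perpetuity: 38970.58824 / (1+0.068)^6 = 26260.89027
Total PV = 18369.11064 + 26260.89027 = 44630.00091

$44630.00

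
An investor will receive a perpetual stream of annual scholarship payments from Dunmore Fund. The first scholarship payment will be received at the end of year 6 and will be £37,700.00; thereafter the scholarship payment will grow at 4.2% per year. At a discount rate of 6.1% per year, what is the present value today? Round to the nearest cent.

Value at end of year 5: C₁ / (r − g) = £37,700.00 / (0.061 − 0.042) = £1,984,210.5263
Discount to today: PV = £1,984,210.5263 / (1 + 0.061)^5 = £1,984,210.5263 / 1.344550 = £1,475,743.33

£1475743.33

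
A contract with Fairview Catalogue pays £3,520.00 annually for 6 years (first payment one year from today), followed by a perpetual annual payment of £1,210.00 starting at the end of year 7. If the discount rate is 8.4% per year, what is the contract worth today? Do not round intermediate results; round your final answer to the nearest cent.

£24955.26

PV of 6-year annuity: £3,520.00 × [1 − (1+0.084)^−6] / 0.084 = 16076.94588
Perpetuity value at year 6: £1,210.00 / 0.084 = 14404.76190
PV of perpetuity: 14404.76190 / (1+0.084)^6 = 8878.31176
Total PV = 16076.94588 + 8878.31176 = 24955.25764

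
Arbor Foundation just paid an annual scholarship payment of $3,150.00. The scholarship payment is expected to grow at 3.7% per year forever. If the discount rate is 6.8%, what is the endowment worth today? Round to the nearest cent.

D₁ = D₀ × (1 + g) = $3,150.00 × 1.037 = $3,266.5500
Growing perpetuity: P = D₁ / (r − g) = $3,266.5500 / (0.068 − 0.037) = $105,372.58

$105372.58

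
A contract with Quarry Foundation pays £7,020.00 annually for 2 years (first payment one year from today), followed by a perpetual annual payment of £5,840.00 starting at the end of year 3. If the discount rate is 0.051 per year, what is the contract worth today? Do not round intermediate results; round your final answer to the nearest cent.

£116700.80

PV of 2-year annuity: £7,020.00 × [1 − (1+0.051)^−2] / 0.051 = 13034.58896
Perpetuity value at year 2: £5,840.00 / 0.051 = 114509.80392
PV of perpetuity: 114509.80392 / (1+0.051)^2 = 103666.21425
Total PV = 13034.58896 + 103666.21425 = 116700.80321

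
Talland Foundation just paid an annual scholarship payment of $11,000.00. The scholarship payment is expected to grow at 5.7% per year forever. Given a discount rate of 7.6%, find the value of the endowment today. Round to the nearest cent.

$611947.37

D₁ = D₀ × (1 + g) = $11,000.00 × 1.057 = $11,627.0000
Growing perpetuity: P = D₁ / (r − g) = $11,627.0000 / (0.076 − 0.057) = $611,947.37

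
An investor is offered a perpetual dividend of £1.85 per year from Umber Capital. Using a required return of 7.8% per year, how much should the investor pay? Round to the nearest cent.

Level perpetuity: PV = C / r = £1.85 / 0.078 = £23.72

£23.72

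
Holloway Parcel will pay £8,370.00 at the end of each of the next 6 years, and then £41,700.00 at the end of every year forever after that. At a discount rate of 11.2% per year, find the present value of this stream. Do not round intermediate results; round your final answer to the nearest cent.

£232126.29

PV of 6-year annuity: £8,370.00 × [1 − (1+0.112)^−6] / 0.112 = 35206.52096
Perpetuity value at year 6: £41,700.00 / 0.112 = 372321.42857
PV of perpetuity: 372321.42857 / (1+0.112)^6 = 196919.76500
Total PV = 35206.52096 + 196919.76500 = 232126.28596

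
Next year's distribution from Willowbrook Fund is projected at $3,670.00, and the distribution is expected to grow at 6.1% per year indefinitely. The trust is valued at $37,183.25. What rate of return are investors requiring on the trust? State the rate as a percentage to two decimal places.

P = D₁/(r − g) ⇒ r = D₁/P + g = $3,670.0000/$37,183.25 + 0.061 = 0.098700 + 0.061 = 0.159700

15.97%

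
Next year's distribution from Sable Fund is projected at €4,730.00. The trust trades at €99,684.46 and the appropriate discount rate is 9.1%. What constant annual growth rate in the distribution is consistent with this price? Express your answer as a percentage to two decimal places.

4.36%

P = D₁/(r−g) ⇒ g = r − D₁/P = 0.091 − €4,730.00/€99,684.46 = 0.043550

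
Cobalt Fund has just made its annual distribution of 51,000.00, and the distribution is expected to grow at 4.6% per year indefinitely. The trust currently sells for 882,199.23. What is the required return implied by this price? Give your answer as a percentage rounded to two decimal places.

D₁ = 51,000.00 × 1.046 = 53,346.0000
P = D₁/(r − g) ⇒ r = D₁/P + g = 53,346.0000/882,199.23 + 0.046 = 0.060469 + 0.046 = 0.106469

10.65%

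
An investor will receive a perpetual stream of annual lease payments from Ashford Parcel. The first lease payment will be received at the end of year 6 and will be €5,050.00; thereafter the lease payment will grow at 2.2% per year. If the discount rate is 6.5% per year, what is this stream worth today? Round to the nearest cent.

€85718.56

Value at end of year 5: C₁ / (r − g) = €5,050.00 / (0.065 − 0.022) = €117,441.8605
Discount to today: PV = €117,441.8605 / (1 + 0.065)^5 = €117,441.8605 / 1.370087 = €85,718.56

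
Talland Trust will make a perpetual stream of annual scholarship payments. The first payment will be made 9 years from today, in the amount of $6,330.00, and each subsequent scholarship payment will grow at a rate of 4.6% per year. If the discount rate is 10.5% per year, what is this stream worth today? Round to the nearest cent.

Value at end of year 8: C₁ / (r − g) = $6,330.00 / (0.105 − 0.046) = $107,288.1356
Discount to today: PV = $107,288.1356 / (1 + 0.105)^8 = $107,288.1356 / 2.222789 = $48,267.35

$48267.35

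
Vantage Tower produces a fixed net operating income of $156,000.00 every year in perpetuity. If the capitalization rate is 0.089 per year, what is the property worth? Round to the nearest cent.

Level perpetuity: PV = C / r = $156,000.00 / 0.089 = $1,752,808.99

$1752808.99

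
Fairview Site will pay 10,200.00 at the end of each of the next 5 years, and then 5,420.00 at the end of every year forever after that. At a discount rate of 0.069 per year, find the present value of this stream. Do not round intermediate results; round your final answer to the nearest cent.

PV of 5-year annuity: 10,200.00 × [1 − (1+0.069)^−5] / 0.069 = 41934.23228
Perpetuity value at year 5: 5,420.00 / 0.069 = 78550.72464
PV of perpetuity: 78550.72464 / (1+0.069)^5 = 56268.02474
Total PV = 41934.23228 + 56268.02474 = 98202.25702

98202.26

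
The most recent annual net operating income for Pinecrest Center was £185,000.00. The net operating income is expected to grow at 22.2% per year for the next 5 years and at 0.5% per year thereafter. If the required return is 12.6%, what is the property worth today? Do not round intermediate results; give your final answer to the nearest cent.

£3503481.31

D_1 = 226070.00000
D_2 = 276257.54000
D_3 = 337586.71388
D_4 = 412530.96436
D_5 = 504112.83845
Terminal value at year 5: TV = D_5×(1+g_2)/(r−g_2) = 506633.40264/0.121 = 4187052.91440
P_0 = D_1/(1+r)^1 + D_2/(1+r)^2 + D_3/(1+r)^3 + D_4/(1+r)^4 + D_5/(1+r)^5 + TV/(1+r)^5
    = 200772.64654 + 217890.03026 + 236466.80015 + 256627.37992 + 278506.80130 + 2313217.64712 = 3503481.30528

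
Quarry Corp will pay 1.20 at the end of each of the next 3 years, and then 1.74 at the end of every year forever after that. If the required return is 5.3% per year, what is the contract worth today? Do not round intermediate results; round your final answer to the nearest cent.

31.37

PV of 3-year annuity: 1.20 × [1 − (1+0.053)^−3] / 0.053 = 3.24961
Perpetuity value at year 3: 1.74 / 0.053 = 32.83019
PV of perpetuity: 32.83019 / (1+0.053)^3 = 28.11825
Total PV = 3.24961 + 28.11825 = 31.36786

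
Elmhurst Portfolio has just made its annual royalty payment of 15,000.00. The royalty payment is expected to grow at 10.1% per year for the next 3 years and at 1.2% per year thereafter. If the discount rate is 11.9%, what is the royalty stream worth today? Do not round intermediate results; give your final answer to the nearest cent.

D_1 = 16515.00000
D_2 = 18183.01500
D_3 = 20019.49951
Terminal value at year 3: TV = D_3×(1+g_2)/(r−g_2) = 20259.73351/0.107 = 189343.30382
P_0 = D_1/(1+r)^1 + D_2/(1+r)^2 + D_3/(1+r)^3 + TV/(1+r)^3
    = 14758.71314 + 14521.30756 + 14287.72085 + 135132.46259 = 178700.20413

178700.20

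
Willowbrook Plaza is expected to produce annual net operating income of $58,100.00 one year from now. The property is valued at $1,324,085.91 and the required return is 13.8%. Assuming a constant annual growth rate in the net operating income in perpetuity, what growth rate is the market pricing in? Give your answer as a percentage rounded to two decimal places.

P = D₁/(r−g) ⇒ g = r − D₁/P = 0.138 − $58,100.00/$1,324,085.91 = 0.094121

9.41%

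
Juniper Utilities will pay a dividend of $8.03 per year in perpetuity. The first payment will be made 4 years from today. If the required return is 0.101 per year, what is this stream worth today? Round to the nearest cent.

Value at end of year 3: C / r = $8.03 / 0.101 = $79.5050
Discount to today: PV = $79.5050 / (1 + 0.101)^3 = $79.5050 / 1.334633 = $59.57

$59.57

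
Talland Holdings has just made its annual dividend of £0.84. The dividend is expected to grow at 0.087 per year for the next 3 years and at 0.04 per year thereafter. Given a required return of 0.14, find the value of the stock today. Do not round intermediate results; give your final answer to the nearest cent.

£9.87

D_1 = 0.91308
D_2 = 0.99252
D_3 = 1.07887
Terminal value at year 3: TV = D_3×(1+g_2)/(r−g_2) = 1.12202/0.1 = 11.22022
P_0 = D_1/(1+r)^1 + D_2/(1+r)^2 + D_3/(1+r)^3 + TV/(1+r)^3
    = 0.80095 + 0.76371 + 0.72820 + 7.57333 = 9.86619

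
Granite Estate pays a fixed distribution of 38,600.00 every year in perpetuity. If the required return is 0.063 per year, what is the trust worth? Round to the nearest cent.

Level perpetuity: PV = C / r = 38,600.00 / 0.063 = 612,698.41

612698.41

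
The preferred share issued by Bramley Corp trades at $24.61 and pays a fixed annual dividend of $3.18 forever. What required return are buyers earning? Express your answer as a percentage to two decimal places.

12.92%

P = C/r ⇒ r = C/P = $3.18/$24.61 = 0.129216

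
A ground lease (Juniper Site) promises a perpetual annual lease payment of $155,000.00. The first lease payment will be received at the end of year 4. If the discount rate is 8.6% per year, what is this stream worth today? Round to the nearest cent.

$1407160.94

Value at end of year 3: C / r = $155,000.00 / 0.086 = $1,802,325.5814
Discount to today: PV = $1,802,325.5814 / (1 + 0.086)^3 = $1,802,325.5814 / 1.280824 = $1,407,160.94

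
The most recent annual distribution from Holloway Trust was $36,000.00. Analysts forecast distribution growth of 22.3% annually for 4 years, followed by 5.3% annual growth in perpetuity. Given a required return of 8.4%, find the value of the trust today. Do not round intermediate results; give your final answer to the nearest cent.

D_1 = 44028.00000
D_2 = 53846.24400
D_3 = 65853.95641
D_4 = 80539.38869
Terminal value at year 4: TV = D_4×(1+g_2)/(r−g_2) = 84807.97629/0.031 = 2735741.17073
P_0 = D_1/(1+r)^1 + D_2/(1+r)^2 + D_3/(1+r)^3 + D_4/(1+r)^4 + TV/(1+r)^4
    = 40616.23616 + 45824.40667 + 51700.41453 + 58329.89573 + 1981334.84534 = 2177805.79843

$2177805.80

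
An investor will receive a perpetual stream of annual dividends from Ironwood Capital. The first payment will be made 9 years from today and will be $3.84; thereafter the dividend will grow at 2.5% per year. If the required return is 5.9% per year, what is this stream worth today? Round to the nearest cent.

$71.40

Value at end of year 8: C₁ / (r − g) = $3.84 / (0.059 − 0.025) = $112.9412
Discount to today: PV = $112.9412 / (1 + 0.059)^8 = $112.9412 / 1.581859 = $71.40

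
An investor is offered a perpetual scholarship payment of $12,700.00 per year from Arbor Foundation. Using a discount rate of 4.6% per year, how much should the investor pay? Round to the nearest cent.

Level perpetuity: PV = C / r = $12,700.00 / 0.046 = $276,086.96

$276086.96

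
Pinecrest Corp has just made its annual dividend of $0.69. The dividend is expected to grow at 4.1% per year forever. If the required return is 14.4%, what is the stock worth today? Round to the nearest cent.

D₁ = D₀ × (1 + g) = $0.69 × 1.041 = $0.7183
Growing perpetuity: P = D₁ / (r − g) = $0.7183 / (0.144 − 0.041) = $6.97

$6.97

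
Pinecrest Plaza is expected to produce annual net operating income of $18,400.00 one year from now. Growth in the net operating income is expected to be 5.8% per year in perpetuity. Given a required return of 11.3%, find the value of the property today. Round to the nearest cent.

$334545.45

Growing perpetuity: P = D₁ / (r − g) = $18,400.0000 / (0.113 − 0.058) = $334,545.45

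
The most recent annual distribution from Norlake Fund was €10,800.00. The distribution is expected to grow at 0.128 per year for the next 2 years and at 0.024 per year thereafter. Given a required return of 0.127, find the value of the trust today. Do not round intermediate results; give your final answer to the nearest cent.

D_1 = 12182.40000
D_2 = 13741.74720
Terminal value at year 2: TV = D_2×(1+g_2)/(r−g_2) = 14071.54913/0.103 = 136616.98187
P_0 = D_1/(1+r)^1 + D_2/(1+r)^2 + TV/(1+r)^2
    = 10809.58296 + 10819.17443 + 107561.50113 = 129190.25853

€129190.26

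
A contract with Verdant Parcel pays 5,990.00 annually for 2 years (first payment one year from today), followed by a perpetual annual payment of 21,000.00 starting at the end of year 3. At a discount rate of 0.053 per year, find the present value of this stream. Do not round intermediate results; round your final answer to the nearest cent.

368434.86

PV of 2-year annuity: 5,990.00 × [1 − (1+0.053)^−2] / 0.053 = 11090.70183
Perpetuity value at year 2: 21,000.00 / 0.053 = 396226.41509
PV of perpetuity: 396226.41509 / (1+0.053)^2 = 357344.15494
Total PV = 11090.70183 + 357344.15494 = 368434.85676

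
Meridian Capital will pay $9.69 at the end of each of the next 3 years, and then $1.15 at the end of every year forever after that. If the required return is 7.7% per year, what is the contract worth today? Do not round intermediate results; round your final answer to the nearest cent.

PV of 3-year annuity: $9.69 × [1 − (1+0.077)^−3] / 0.077 = 25.10787
Perpetuity value at year 3: $1.15 / 0.077 = 14.93506
PV of perpetuity: 14.93506 / (1+0.077)^3 = 11.95529
Total PV = 25.10787 + 11.95529 = 37.06316

$37.06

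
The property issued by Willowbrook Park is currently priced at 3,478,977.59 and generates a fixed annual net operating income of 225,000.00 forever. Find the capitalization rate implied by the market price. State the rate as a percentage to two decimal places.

6.47%

P = C/r ⇒ r = C/P = 225,000.00/3,478,977.59 = 0.064674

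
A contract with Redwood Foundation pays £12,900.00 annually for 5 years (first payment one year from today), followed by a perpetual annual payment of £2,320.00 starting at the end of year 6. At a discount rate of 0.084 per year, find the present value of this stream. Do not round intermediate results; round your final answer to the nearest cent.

£69420.29

PV of 5-year annuity: £12,900.00 × [1 − (1+0.084)^−5] / 0.084 = 50967.49443
Perpetuity value at year 5: £2,320.00 / 0.084 = 27619.04762
PV of perpetuity: 27619.04762 / (1+0.084)^5 = 18452.80056
Total PV = 50967.49443 + 18452.80056 = 69420.29499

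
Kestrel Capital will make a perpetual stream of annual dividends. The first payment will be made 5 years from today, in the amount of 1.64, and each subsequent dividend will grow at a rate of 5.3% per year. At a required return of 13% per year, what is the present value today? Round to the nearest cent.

13.06

Value at end of year 4: C₁ / (r − g) = 1.64 / (0.13 − 0.053) = 21.2987
Discount to today: PV = 21.2987 / (1 + 0.13)^4 = 21.2987 / 1.630474 = 13.06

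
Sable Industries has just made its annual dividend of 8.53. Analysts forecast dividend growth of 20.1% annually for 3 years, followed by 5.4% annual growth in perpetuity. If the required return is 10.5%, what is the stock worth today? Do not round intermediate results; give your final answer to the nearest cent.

D_1 = 10.24453
D_2 = 12.30368
D_3 = 14.77672
Terminal value at year 3: TV = D_3×(1+g_2)/(r−g_2) = 15.57466/0.051 = 305.38555
P_0 = D_1/(1+r)^1 + D_2/(1+r)^2 + D_3/(1+r)^3 + TV/(1+r)^3
    = 9.27107 + 10.07652 + 10.95194 + 226.34018 = 256.63971

256.64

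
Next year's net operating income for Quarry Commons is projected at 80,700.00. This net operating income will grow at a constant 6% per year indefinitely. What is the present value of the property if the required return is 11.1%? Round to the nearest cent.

1582352.94

Growing perpetuity: P = D₁ / (r − g) = 80,700.0000 / (0.111 − 0.06) = 1,582,352.94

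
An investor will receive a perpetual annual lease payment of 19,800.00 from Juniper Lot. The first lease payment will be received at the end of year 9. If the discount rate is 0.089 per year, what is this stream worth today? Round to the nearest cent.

Value at end of year 8: C / r = 19,800.00 / 0.089 = 222,471.9101
Discount to today: PV = 222,471.9101 / (1 + 0.089)^8 = 222,471.9101 / 1.977985 = 112,474.00

112474.00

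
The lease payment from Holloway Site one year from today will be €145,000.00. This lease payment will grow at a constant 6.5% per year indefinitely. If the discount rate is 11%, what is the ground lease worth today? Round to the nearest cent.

Growing perpetuity: P = D₁ / (r − g) = €145,000.0000 / (0.11 − 0.065) = €3,222,222.22

€3222222.22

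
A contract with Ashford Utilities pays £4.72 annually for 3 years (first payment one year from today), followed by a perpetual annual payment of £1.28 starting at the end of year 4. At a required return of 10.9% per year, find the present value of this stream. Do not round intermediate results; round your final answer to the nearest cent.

£20.16

PV of 3-year annuity: £4.72 × [1 − (1+0.109)^−3] / 0.109 = 11.55442
Perpetuity value at year 3: £1.28 / 0.109 = 11.74312
PV of perpetuity: 11.74312 / (1+0.109)^3 = 8.60972
Total PV = 11.55442 + 8.60972 = 20.16414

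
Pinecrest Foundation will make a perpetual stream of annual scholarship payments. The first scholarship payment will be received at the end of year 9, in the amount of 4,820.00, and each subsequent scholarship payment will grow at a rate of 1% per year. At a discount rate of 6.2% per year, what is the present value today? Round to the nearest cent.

57285.88

Value at end of year 8: C₁ / (r − g) = 4,820.00 / (0.062 − 0.01) = 92,692.3077
Discount to today: PV = 92,692.3077 / (1 + 0.062)^8 = 92,692.3077 / 1.618066 = 57,285.88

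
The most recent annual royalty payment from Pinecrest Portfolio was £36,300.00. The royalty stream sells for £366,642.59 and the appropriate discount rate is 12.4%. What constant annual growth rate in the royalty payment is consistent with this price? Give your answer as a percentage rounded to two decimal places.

2.27%

P = D₀(1+g)/(r−g) ⇒ P(r−g) = D₀(1+g) ⇒ g(P+D₀) = P·r − D₀
g = (P·r − D₀)/(P + D₀) = (£366,642.59×0.124 − £36,300.00) / (£366,642.59 + £36,300.00) = 0.022742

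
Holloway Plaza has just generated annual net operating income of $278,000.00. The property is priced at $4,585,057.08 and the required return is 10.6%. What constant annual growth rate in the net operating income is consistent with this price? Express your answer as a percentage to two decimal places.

P = D₀(1+g)/(r−g) ⇒ P(r−g) = D₀(1+g) ⇒ g(P+D₀) = P·r − D₀
g = (P·r − D₀)/(P + D₀) = ($4,585,057.08×0.106 − $278,000.00) / ($4,585,057.08 + $278,000.00) = 0.042775

4.28%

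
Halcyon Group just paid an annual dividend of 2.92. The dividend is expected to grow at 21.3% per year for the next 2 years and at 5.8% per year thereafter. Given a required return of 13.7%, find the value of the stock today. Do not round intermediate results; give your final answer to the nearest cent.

D_1 = 3.54196
D_2 = 4.29640
Terminal value at year 2: TV = D_2×(1+g_2)/(r−g_2) = 4.54559/0.079 = 57.53910
P_0 = D_1/(1+r)^1 + D_2/(1+r)^2 + TV/(1+r)^2
    = 3.11518 + 3.32341 + 44.50841 = 50.94700

50.95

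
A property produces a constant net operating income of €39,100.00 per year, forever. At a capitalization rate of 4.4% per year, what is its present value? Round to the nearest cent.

€888636.36

Level perpetuity: PV = C / r = €39,100.00 / 0.044 = €888,636.36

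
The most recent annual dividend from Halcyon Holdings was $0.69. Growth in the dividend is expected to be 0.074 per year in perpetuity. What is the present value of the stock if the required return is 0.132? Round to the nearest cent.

D₁ = D₀ × (1 + g) = $0.69 × 1.074 = $0.7411
Growing perpetuity: P = D₁ / (r − g) = $0.7411 / (0.132 − 0.074) = $12.78

$12.78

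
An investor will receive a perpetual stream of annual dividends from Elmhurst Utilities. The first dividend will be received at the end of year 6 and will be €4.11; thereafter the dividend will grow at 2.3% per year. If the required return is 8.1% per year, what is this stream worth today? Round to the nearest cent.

€48.00

Value at end of year 5: C₁ / (r − g) = €4.11 / (0.081 − 0.023) = €70.8621
Discount to today: PV = €70.8621 / (1 + 0.081)^5 = €70.8621 / 1.476143 = €48.00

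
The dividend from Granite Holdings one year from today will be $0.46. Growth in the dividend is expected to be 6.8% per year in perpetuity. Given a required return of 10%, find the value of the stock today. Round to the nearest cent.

Growing perpetuity: P = D₁ / (r − g) = $0.4600 / (0.1 − 0.068) = $14.38

$14.38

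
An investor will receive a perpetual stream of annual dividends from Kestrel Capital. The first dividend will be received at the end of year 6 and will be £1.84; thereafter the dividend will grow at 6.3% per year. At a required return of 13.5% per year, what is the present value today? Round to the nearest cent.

Value at end of year 5: C₁ / (r − g) = £1.84 / (0.135 − 0.063) = £25.5556
Discount to today: PV = £25.5556 / (1 + 0.135)^5 = £25.5556 / 1.883559 = £13.57

£13.57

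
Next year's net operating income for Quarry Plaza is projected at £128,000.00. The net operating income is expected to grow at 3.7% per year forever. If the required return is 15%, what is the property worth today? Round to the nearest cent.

£1132743.36

Growing perpetuity: P = D₁ / (r − g) = £128,000.0000 / (0.15 − 0.037) = £1,132,743.36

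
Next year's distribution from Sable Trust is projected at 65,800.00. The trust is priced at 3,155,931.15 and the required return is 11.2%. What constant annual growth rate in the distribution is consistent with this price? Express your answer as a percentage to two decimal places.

9.12%

P = D₁/(r−g) ⇒ g = r − D₁/P = 0.112 − 65,800.00/3,155,931.15 = 0.091150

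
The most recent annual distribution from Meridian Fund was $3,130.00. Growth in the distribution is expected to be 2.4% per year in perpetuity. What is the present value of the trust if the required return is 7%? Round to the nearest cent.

$69676.52

D₁ = D₀ × (1 + g) = $3,130.00 × 1.024 = $3,205.1200
Growing perpetuity: P = D₁ / (r − g) = $3,205.1200 / (0.07 − 0.024) = $69,676.52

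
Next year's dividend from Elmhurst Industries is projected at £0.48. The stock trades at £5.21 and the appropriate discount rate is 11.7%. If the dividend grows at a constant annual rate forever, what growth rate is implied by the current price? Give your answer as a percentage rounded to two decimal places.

2.49%

P = D₁/(r−g) ⇒ g = r − D₁/P = 0.117 − £0.48/£5.21 = 0.024869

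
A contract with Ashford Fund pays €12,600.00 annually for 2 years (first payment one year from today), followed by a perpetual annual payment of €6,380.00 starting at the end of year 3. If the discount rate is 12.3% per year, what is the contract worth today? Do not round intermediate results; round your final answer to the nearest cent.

PV of 2-year annuity: €12,600.00 × [1 − (1+0.123)^−2] / 0.123 = 21210.99428
Perpetuity value at year 2: €6,380.00 / 0.123 = 51869.91870
PV of perpetuity: 51869.91870 / (1+0.123)^2 = 41129.74858
Total PV = 21210.99428 + 41129.74858 = 62340.74286

€62340.74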